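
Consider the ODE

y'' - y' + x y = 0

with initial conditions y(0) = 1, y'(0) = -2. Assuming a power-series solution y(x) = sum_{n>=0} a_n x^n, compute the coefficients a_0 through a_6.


Ansatz: y(x) = sum_{n>=0} a_n x^n, so y'(x) = sum_{n>=1} n a_n x^(n-1) and y''(x) = sum_{n>=2} n(n-1) a_n x^(n-2).
Substitute into P(x) y'' + Q(x) y' + R(x) y = 0 with P(x) = 1, Q(x) = -1, R(x) = x, and match powers of x.
Initial conditions: a_0 = 1, a_1 = -2.
Setting the coefficient of each power of x to zero and solving order by order (substituting the coefficients already found):
  x^0: 2 a_2 - a_1 = 0  ->  2 a_2 = a_1 = -2  ->  a_2 = -1
  x^1: 6 a_3 - 2 a_2 + a_0 = 0  ->  6 a_3 = 2 a_2 - a_0 = -3  ->  a_3 = -1/2
  x^2: 12 a_4 - 3 a_3 + a_1 = 0  ->  12 a_4 = 3 a_3 - a_1 = 1/2  ->  a_4 = 1/24
  x^3: 20 a_5 - 4 a_4 + a_2 = 0  ->  20 a_5 = 4 a_4 - a_2 = 7/6  ->  a_5 = 7/120
  x^4: 30 a_6 - 5 a_5 + a_3 = 0  ->  30 a_6 = 5 a_5 - a_3 = 19/24  ->  a_6 = 19/720
Truncated series: y(x) = 1 - 2 x - x^2 - (1/2) x^3 + (1/24) x^4 + (7/120) x^5 + (19/720) x^6 + O(x^7).

a_0 = 1; a_1 = -2; a_2 = -1; a_3 = -1/2; a_4 = 1/24; a_5 = 7/120; a_6 = 19/720


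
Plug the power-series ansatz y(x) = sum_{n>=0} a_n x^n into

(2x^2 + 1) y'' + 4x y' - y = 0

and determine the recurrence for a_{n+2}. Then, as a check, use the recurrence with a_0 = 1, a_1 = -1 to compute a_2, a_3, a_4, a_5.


Substitute y = sum_n a_n x^n.
(1 + 2 x^2) y'' contributes (n+2)(n+1) a_{n+2} + 2 n(n-1) a_n at x^n.
4 x y'(x) contributes 4 n a_n at x^n.
-y(x) contributes -1 a_n at x^n.
Matching x^n: (n+2)(n+1) a_{n+2} + (2 n(n-1) + 4 n - 1) a_n = 0.
Thus a_{n+2} = (-2 n(n-1) - 4 n + 1) / ((n+1)(n+2)) * a_n.

Check with a_0 = 1, a_1 = -1 (apply the recurrence for n = 0, 1, 2, 3): a_0 = 1, a_1 = -1, a_2 = 1/2, a_3 = 1/2, a_4 = -11/24, a_5 = -23/40.

a_(n+2) = (-2 n(n-1) - 4 n + 1) / ((n+1)(n+2)) * a_n; check: a_0 = 1, a_1 = -1, a_2 = 1/2, a_3 = 1/2, a_4 = -11/24, a_5 = -23/40


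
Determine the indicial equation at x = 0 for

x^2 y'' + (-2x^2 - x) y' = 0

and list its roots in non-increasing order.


Divide by x^2 to reach normal form y'' + P_1(x) y' + P_2(x) y = 0 with P_1(x) = -2 - 1/x and P_2(x) = 0.
x = 0 is a singular point because the y'-coefficient -2 - 1/x has a pole at x = 0.
It is a regular singular point because x P_1(x) = p(x) = -2x - 1 and x^2 P_2(x) = q(x) = 0 are polynomials, hence analytic at x = 0.
p(0) = -1,  q(0) = 0.
Indicial equation: r(r-1) + p(0) r + q(0) = 0, i.e. r^2 + (p(0) - 1) r + q(0) = 0, i.e. r^2 - 2 r = 0.
Discriminant: (-2)^2 - 4(0) = 4, so r = (2 ± 2)/2.
Solving: r_1 = 2, r_2 = 0.

indicial: r^2 - 2 r = 0; roots r_1 = 2, r_2 = 0


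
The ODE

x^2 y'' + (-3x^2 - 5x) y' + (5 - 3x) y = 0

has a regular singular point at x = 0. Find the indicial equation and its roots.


Divide by x^2 to reach normal form y'' + P_1(x) y' + P_2(x) y = 0 with P_1(x) = -3 - 5/x and P_2(x) = -3/x + 5/x^2.
x = 0 is a singular point because the y'-coefficient -3 - 5/x has a pole at x = 0 and the y-coefficient -3/x + 5/x^2 has a pole at x = 0.
It is a regular singular point because x P_1(x) = p(x) = -3x - 5 and x^2 P_2(x) = q(x) = 5 - 3x are polynomials, hence analytic at x = 0.
p(0) = -5,  q(0) = 5.
Indicial equation: r(r-1) + p(0) r + q(0) = 0, i.e. r^2 + (p(0) - 1) r + q(0) = 0, i.e. r^2 - 6 r + 5 = 0.
Discriminant: (-6)^2 - 4(5) = 16, so r = (6 ± 4)/2.
Solving: r_1 = 5, r_2 = 1.

indicial: r^2 - 6 r + 5 = 0; roots r_1 = 5, r_2 = 1


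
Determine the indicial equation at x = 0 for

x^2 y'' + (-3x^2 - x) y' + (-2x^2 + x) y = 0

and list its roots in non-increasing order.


Divide by x^2 to reach normal form y'' + P_1(x) y' + P_2(x) y = 0 with P_1(x) = -3 - 1/x and P_2(x) = -2 + 1/x.
x = 0 is a singular point because the y'-coefficient -3 - 1/x has a pole at x = 0 and the y-coefficient -2 + 1/x has a pole at x = 0.
It is a regular singular point because x P_1(x) = p(x) = -3x - 1 and x^2 P_2(x) = q(x) = -2x^2 + x are polynomials, hence analytic at x = 0.
p(0) = -1,  q(0) = 0.
Indicial equation: r(r-1) + p(0) r + q(0) = 0, i.e. r^2 + (p(0) - 1) r + q(0) = 0, i.e. r^2 - 2 r = 0.
Discriminant: (-2)^2 - 4(0) = 4, so r = (2 ± 2)/2.
Solving: r_1 = 2, r_2 = 0.

indicial: r^2 - 2 r = 0; roots r_1 = 2, r_2 = 0


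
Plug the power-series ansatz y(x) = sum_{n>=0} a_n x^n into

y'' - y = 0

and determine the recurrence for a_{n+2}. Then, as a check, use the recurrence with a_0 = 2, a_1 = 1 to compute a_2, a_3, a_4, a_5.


Substitute y = sum_n a_n x^n into y'' + (const) y = 0.
y''(x) = sum_{n>=0} (n+2)(n+1) a_{n+2} x^n.
The ODE becomes sum_n [(n+2)(n+1) a_{n+2} - 1 a_n] x^n = 0.
Setting each coefficient to zero gives the recurrence:
  (n+2)(n+1) a_{n+2} - 1 a_n = 0,
  a_{n+2} = 1 / ((n+1)(n+2)) a_n.

Check with a_0 = 2, a_1 = 1 (apply the recurrence for n = 0, 1, 2, 3): a_0 = 2, a_1 = 1, a_2 = 1, a_3 = 1/6, a_4 = 1/12, a_5 = 1/120.

a_{n+2} = 1/((n+1)(n+2)) * a_n; check: a_0 = 2, a_1 = 1, a_2 = 1, a_3 = 1/6, a_4 = 1/12, a_5 = 1/120


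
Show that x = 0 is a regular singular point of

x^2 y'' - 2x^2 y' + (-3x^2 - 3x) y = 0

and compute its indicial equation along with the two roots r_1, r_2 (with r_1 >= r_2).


Divide by x^2 to reach normal form y'' + P_1(x) y' + P_2(x) y = 0 with P_1(x) = -2 and P_2(x) = -3 - 3/x.
x = 0 is a singular point because the y-coefficient -3 - 3/x has a pole at x = 0.
It is a regular singular point because x P_1(x) = p(x) = -2x and x^2 P_2(x) = q(x) = -3x^2 - 3x are polynomials, hence analytic at x = 0.
p(0) = 0,  q(0) = 0.
Indicial equation: r(r-1) + p(0) r + q(0) = 0, i.e. r^2 + (p(0) - 1) r + q(0) = 0, i.e. r^2 - 1 r = 0.
Discriminant: (-1)^2 - 4(0) = 1, so r = (1 ± 1)/2.
Solving: r_1 = 1, r_2 = 0.

indicial: r^2 - 1 r = 0; roots r_1 = 1, r_2 = 0


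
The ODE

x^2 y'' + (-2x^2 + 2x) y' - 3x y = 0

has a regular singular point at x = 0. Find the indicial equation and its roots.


Divide by x^2 to reach normal form y'' + P_1(x) y' + P_2(x) y = 0 with P_1(x) = -2 + 2/x and P_2(x) = -3/x.
x = 0 is a singular point because the y'-coefficient -2 + 2/x has a pole at x = 0 and the y-coefficient -3/x has a pole at x = 0.
It is a regular singular point because x P_1(x) = p(x) = 2 - 2x and x^2 P_2(x) = q(x) = -3x are polynomials, hence analytic at x = 0.
p(0) = 2,  q(0) = 0.
Indicial equation: r(r-1) + p(0) r + q(0) = 0, i.e. r^2 + (p(0) - 1) r + q(0) = 0, i.e. r^2 + 1 r = 0.
Discriminant: (1)^2 - 4(0) = 1, so r = (-1 ± 1)/2.
Solving: r_1 = 0, r_2 = -1.

indicial: r^2 + 1 r = 0; roots r_1 = 0, r_2 = -1


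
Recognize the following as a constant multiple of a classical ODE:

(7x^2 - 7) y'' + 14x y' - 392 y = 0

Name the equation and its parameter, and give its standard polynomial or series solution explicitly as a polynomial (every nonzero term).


All three coefficients share the factor -7; dividing through by -7 gives  (1 - x^2) y'' - 2x y' + 56 y = 0.
This matches the Legendre equation (1 - x^2) y'' - 2x y' + n(n+1) y = 0 (note the -2x y' term) with n(n+1) = 56, so n = 7; the polynomial solution is P_7(x).
With y = sum_k a_k x^k, matching x^k gives (k+2)(k+1) a_{k+2} = [k(k+1) - n(n+1)] a_k = (k - 7)(k + 8) a_k. The right side vanishes at k = 7, so the series with the parity of 7 terminates at degree 7.
Standard normalization (P_n(1) = 1): leading coefficient (2n)!/(2^n (n!)^2) = 87178291200/(128*25401600) = 429/16, so a_7 = 429/16. Work downward with a_k = (k+1)(k+2) a_{k+2} / ((k - 7)(k + 8)):
  a_5 = (6)(7)(429/16) / ((5 - 7)(5 + 8)) = (9009/8)/(-26) = -693/16
  a_3 = (4)(5)(-693/16) / ((3 - 7)(3 + 8)) = (-3465/4)/(-44) = 315/16
  a_1 = (2)(3)(315/16) / ((1 - 7)(1 + 8)) = (945/8)/(-54) = -35/16
Hence P_7(x) = 429 x^7/16 - 693 x^5/16 + 315 x^3/16 - 35 x/16.

P_7(x); series = 429 x^7/16 - 693 x^5/16 + 315 x^3/16 - 35 x/16


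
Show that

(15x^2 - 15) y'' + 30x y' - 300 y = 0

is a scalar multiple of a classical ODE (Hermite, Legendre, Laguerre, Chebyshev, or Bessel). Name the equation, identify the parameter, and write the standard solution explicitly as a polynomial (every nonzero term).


All three coefficients share the factor -15; dividing through by -15 gives  (1 - x^2) y'' - 2x y' + 20 y = 0.
This matches the Legendre equation (1 - x^2) y'' - 2x y' + n(n+1) y = 0 (note the -2x y' term) with n(n+1) = 20, so n = 4; the polynomial solution is P_4(x).
With y = sum_k a_k x^k, matching x^k gives (k+2)(k+1) a_{k+2} = [k(k+1) - n(n+1)] a_k = (k - 4)(k + 5) a_k. The right side vanishes at k = 4, so the series with the parity of 4 terminates at degree 4.
Standard normalization (P_n(1) = 1): leading coefficient (2n)!/(2^n (n!)^2) = 40320/(16*576) = 35/8, so a_4 = 35/8. Work downward with a_k = (k+1)(k+2) a_{k+2} / ((k - 4)(k + 5)):
  a_2 = (3)(4)(35/8) / ((2 - 4)(2 + 5)) = (105/2)/(-14) = -15/4
  a_0 = (1)(2)(-15/4) / ((0 - 4)(0 + 5)) = (-15/2)/(-20) = 3/8
Hence P_4(x) = 35 x^4/8 - 15 x^2/4 + 3/8.

P_4(x); series = 35 x^4/8 - 15 x^2/4 + 3/8


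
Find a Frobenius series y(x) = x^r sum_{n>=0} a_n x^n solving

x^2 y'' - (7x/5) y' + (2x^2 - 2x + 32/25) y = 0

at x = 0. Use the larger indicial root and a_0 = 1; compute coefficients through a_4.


Write in Frobenius form y'' + (p(x)/x) y' + (q(x)/x^2) y = 0:
  p(x) = -7/5,  q(x) = 2x^2 - 2x + 32/25.
Indicial equation: r(r-1) + (-7/5) r + (32/25) = 0 -> roots r_1 = 8/5, r_2 = 4/5.
Take r = r_1 = 8/5. Let y(x) = x^r sum_{n>=0} a_n x^n with a_0 = 1.
Substitute y = x^r sum a_n x^n and match x^{r+n}. The recurrence is
  D(n) a_n - 2 a_{n-1} + 2 a_{n-2} = 0,  where D(n) = (r+n)(r+n-1) + (-7/5)(r+n) + (32/25).
  a_n = [2 a_{n-1} - 2 a_{n-2}] / D(n).
Since the indicial polynomial factors as (r - r_1)(r - r_2), D(n) = (r_1 + n - r_1)(r_1 + n - r_2) = n(n + 4/5).
Evaluating step by step (a_0 = 1):
  n = 1: D(1) = 1(1 + 4/5) = 9/5; numerator = 2(1) = 2; a_1 = (2)/(9/5) = 10/9
  n = 2: D(2) = 2(2 + 4/5) = 28/5; numerator = 2(10/9) - 2(1) = 2/9; a_2 = (2/9)/(28/5) = 5/126
  n = 3: D(3) = 3(3 + 4/5) = 57/5; numerator = 2(5/126) - 2(10/9) = -15/7; a_3 = (-15/7)/(57/5) = -25/133
  n = 4: D(4) = 4(4 + 4/5) = 96/5; numerator = 2(-25/133) - 2(5/126) = -545/1197; a_4 = (-545/1197)/(96/5) = -2725/114912

r = 8/5; a_0 = 1; a_1 = 10/9; a_2 = 5/126; a_3 = -25/133; a_4 = -2725/114912


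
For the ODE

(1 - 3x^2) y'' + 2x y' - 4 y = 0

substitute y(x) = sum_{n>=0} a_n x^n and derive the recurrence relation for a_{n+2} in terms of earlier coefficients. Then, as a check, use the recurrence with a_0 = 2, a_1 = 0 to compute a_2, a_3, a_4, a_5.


Substitute y = sum_n a_n x^n.
(1 - 3 x^2) y'' contributes (n+2)(n+1) a_{n+2} - 3 n(n-1) a_n at x^n.
2 x y'(x) contributes 2 n a_n at x^n.
-4 y(x) contributes -4 a_n at x^n.
Matching x^n: (n+2)(n+1) a_{n+2} + (-3 n(n-1) + 2 n - 4) a_n = 0.
Thus a_{n+2} = (3 n(n-1) - 2 n + 4) / ((n+1)(n+2)) * a_n.

Check with a_0 = 2, a_1 = 0 (apply the recurrence for n = 0, 1, 2, 3): a_0 = 2, a_1 = 0, a_2 = 4, a_3 = 0, a_4 = 2, a_5 = 0.

a_(n+2) = (3 n(n-1) - 2 n + 4) / ((n+1)(n+2)) * a_n; check: a_0 = 2, a_1 = 0, a_2 = 4, a_3 = 0, a_4 = 2, a_5 = 0


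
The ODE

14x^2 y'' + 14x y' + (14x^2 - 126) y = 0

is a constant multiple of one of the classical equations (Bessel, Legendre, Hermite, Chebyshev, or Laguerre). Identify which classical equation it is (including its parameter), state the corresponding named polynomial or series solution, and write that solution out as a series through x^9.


All three coefficients share the factor 14; dividing through by 14 gives  x^2 y'' + x y' + (x^2 - 9) y = 0.
This matches the Bessel equation x^2 y'' + x y' + (x^2 - nu^2) y = 0 with nu^2 = 9, so nu = 3; the solution bounded at x = 0 is J_3(x).
Frobenius at x = 0: indicial roots ±nu; for r = nu the recurrence k(k + 2nu) c_k = -c_{k-2} gives the standard series J_nu(x) = sum_{k>=0} (-1)^k / (k! (k+nu)!) (x/2)^(2k+nu). Evaluate the first 4 terms:
  k = 0: (-1)^0 / (0! * 3! * 2^3) x^3 = 1/(1*6*8) x^3 = (1/48) x^3
  k = 1: (-1)^1 / (1! * 4! * 2^5) x^5 = -1/(1*24*32) x^5 = (-1/768) x^5
  k = 2: (-1)^2 / (2! * 5! * 2^7) x^7 = 1/(2*120*128) x^7 = (1/30720) x^7
  k = 3: (-1)^3 / (3! * 6! * 2^9) x^9 = -1/(6*720*512) x^9 = (-1/2211840) x^9
Hence J_3(x) = -x^9/2211840 + x^7/30720 - x^5/768 + x^3/48 + ....

J_3(x); series = -x^9/2211840 + x^7/30720 - x^5/768 + x^3/48


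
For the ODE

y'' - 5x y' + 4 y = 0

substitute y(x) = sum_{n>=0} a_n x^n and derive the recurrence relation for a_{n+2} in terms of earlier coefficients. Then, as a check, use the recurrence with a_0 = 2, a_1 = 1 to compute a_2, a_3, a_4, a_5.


Substitute y = sum_n a_n x^n.
y''(x) has coefficient (n+2)(n+1) a_{n+2} at x^n;
-5 x y'(x) has coefficient -5 n a_n at x^n (shift);
4 y(x) has coefficient 4 a_n at x^n.
Matching x^n: (n+2)(n+1) a_{n+2} + (-5n + 4) a_n = 0.
Thus a_{n+2} = (5n - 4) / ((n+1)(n+2)) * a_n.

Check with a_0 = 2, a_1 = 1 (apply the recurrence for n = 0, 1, 2, 3): a_0 = 2, a_1 = 1, a_2 = -4, a_3 = 1/6, a_4 = -2, a_5 = 11/120.

a_(n+2) = (5n - 4) / ((n+1)(n+2)) * a_n; check: a_0 = 2, a_1 = 1, a_2 = -4, a_3 = 1/6, a_4 = -2, a_5 = 11/120


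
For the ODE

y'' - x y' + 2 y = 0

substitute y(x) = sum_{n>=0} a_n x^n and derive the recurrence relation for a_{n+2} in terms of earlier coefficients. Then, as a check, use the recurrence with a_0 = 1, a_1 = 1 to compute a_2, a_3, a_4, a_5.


Substitute y = sum_n a_n x^n.
y''(x) has coefficient (n+2)(n+1) a_{n+2} at x^n;
-x y'(x) has coefficient -n a_n at x^n (shift);
2 y(x) has coefficient 2 a_n at x^n.
Matching x^n: (n+2)(n+1) a_{n+2} + (-n + 2) a_n = 0.
Thus a_{n+2} = (n - 2) / ((n+1)(n+2)) * a_n.

Check with a_0 = 1, a_1 = 1 (apply the recurrence for n = 0, 1, 2, 3): a_0 = 1, a_1 = 1, a_2 = -1, a_3 = -1/6, a_4 = 0, a_5 = -1/120.

a_(n+2) = (n - 2) / ((n+1)(n+2)) * a_n; check: a_0 = 1, a_1 = 1, a_2 = -1, a_3 = -1/6, a_4 = 0, a_5 = -1/120


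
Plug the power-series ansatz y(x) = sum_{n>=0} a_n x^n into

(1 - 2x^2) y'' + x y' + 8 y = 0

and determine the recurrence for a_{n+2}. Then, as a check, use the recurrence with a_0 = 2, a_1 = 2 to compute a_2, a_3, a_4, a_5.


Substitute y = sum_n a_n x^n.
(1 - 2 x^2) y'' contributes (n+2)(n+1) a_{n+2} - 2 n(n-1) a_n at x^n.
x y'(x) contributes n a_n at x^n.
8 y(x) contributes 8 a_n at x^n.
Matching x^n: (n+2)(n+1) a_{n+2} + (-2 n(n-1) + n + 8) a_n = 0.
Thus a_{n+2} = (2 n(n-1) - n - 8) / ((n+1)(n+2)) * a_n.

Check with a_0 = 2, a_1 = 2 (apply the recurrence for n = 0, 1, 2, 3): a_0 = 2, a_1 = 2, a_2 = -8, a_3 = -3, a_4 = 4, a_5 = -3/20.

a_(n+2) = (2 n(n-1) - n - 8) / ((n+1)(n+2)) * a_n; check: a_0 = 2, a_1 = 2, a_2 = -8, a_3 = -3, a_4 = 4, a_5 = -3/20


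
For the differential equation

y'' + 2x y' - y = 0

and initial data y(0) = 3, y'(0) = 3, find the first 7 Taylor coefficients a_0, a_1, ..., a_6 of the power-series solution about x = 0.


Ansatz: y(x) = sum_{n>=0} a_n x^n, so y'(x) = sum_{n>=1} n a_n x^(n-1) and y''(x) = sum_{n>=2} n(n-1) a_n x^(n-2).
Substitute into P(x) y'' + Q(x) y' + R(x) y = 0 with P(x) = 1, Q(x) = 2x, R(x) = -1, and match powers of x.
Initial conditions: a_0 = 3, a_1 = 3.
Setting the coefficient of each power of x to zero and solving order by order (substituting the coefficients already found):
  x^0: 2 a_2 - a_0 = 0  ->  2 a_2 = a_0 = 3  ->  a_2 = 3/2
  x^1: 6 a_3 + a_1 = 0  ->  6 a_3 = -a_1 = -3  ->  a_3 = -1/2
  x^2: 12 a_4 + 3 a_2 = 0  ->  12 a_4 = -3 a_2 = -9/2  ->  a_4 = -3/8
  x^3: 20 a_5 + 5 a_3 = 0  ->  20 a_5 = -5 a_3 = 5/2  ->  a_5 = 1/8
  x^4: 30 a_6 + 7 a_4 = 0  ->  30 a_6 = -7 a_4 = 21/8  ->  a_6 = 7/80
Truncated series: y(x) = 3 + 3 x + (3/2) x^2 - (1/2) x^3 - (3/8) x^4 + (1/8) x^5 + (7/80) x^6 + O(x^7).

a_0 = 3; a_1 = 3; a_2 = 3/2; a_3 = -1/2; a_4 = -3/8; a_5 = 1/8; a_6 = 7/80


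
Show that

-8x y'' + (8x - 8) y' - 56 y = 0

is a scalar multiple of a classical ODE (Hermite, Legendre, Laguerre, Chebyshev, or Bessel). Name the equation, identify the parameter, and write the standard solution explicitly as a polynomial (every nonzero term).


All three coefficients share the factor -8; dividing through by -8 gives  x y'' + (1 - x) y' + 7 y = 0.
This matches the Laguerre equation x y'' + (1 - x) y' + n y = 0 with n = 7; the polynomial solution is L_7(x).
With y = sum_k a_k x^k, matching x^k gives (k+1)k a_{k+1} + (k+1) a_{k+1} - k a_k + n a_k = 0, i.e. (k+1)^2 a_{k+1} = (k - n) a_k = (k - 7) a_k. The right side vanishes at k = 7, so the series terminates at degree 7.
Standard normalization L_n(0) = 1 gives a_0 = 1. Work upward with a_{k+1} = (k - 7) a_k / (k+1)^2:
  a_1 = (0 - 7)(1) / 1^2 = -7/1 = -7
  a_2 = (1 - 7)(-7) / 2^2 = 42/4 = 21/2
  a_3 = (2 - 7)(21/2) / 3^2 = (-105/2)/9 = -35/6
  a_4 = (3 - 7)(-35/6) / 4^2 = (70/3)/16 = 35/24
  a_5 = (4 - 7)(35/24) / 5^2 = (-35/8)/25 = -7/40
  a_6 = (5 - 7)(-7/40) / 6^2 = (7/20)/36 = 7/720
  a_7 = (6 - 7)(7/720) / 7^2 = (-7/720)/49 = -1/5040
Hence L_7(x) = -x^7/5040 + 7 x^6/720 - 7 x^5/40 + 35 x^4/24 - 35 x^3/6 + 21 x^2/2 - 7 x + 1.

L_7(x); series = -x^7/5040 + 7 x^6/720 - 7 x^5/40 + 35 x^4/24 - 35 x^3/6 + 21 x^2/2 - 7 x + 1


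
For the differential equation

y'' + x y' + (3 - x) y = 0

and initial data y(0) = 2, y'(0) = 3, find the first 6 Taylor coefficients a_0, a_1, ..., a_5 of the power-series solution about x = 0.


Ansatz: y(x) = sum_{n>=0} a_n x^n, so y'(x) = sum_{n>=1} n a_n x^(n-1) and y''(x) = sum_{n>=2} n(n-1) a_n x^(n-2).
Substitute into P(x) y'' + Q(x) y' + R(x) y = 0 with P(x) = 1, Q(x) = x, R(x) = 3 - x, and match powers of x.
Initial conditions: a_0 = 2, a_1 = 3.
Setting the coefficient of each power of x to zero and solving order by order (substituting the coefficients already found):
  x^0: 2 a_2 + 3 a_0 = 0  ->  2 a_2 = -3 a_0 = -6  ->  a_2 = -3
  x^1: 6 a_3 + 4 a_1 - a_0 = 0  ->  6 a_3 = -4 a_1 + a_0 = -10  ->  a_3 = -5/3
  x^2: 12 a_4 + 5 a_2 - a_1 = 0  ->  12 a_4 = -5 a_2 + a_1 = 18  ->  a_4 = 3/2
  x^3: 20 a_5 + 6 a_3 - a_2 = 0  ->  20 a_5 = -6 a_3 + a_2 = 7  ->  a_5 = 7/20
Truncated series: y(x) = 2 + 3 x - 3 x^2 - (5/3) x^3 + (3/2) x^4 + (7/20) x^5 + O(x^6).

a_0 = 2; a_1 = 3; a_2 = -3; a_3 = -5/3; a_4 = 3/2; a_5 = 7/20


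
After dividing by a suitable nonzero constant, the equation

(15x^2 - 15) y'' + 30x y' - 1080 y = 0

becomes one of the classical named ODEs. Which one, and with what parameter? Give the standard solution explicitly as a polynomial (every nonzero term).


All three coefficients share the factor -15; dividing through by -15 gives  (1 - x^2) y'' - 2x y' + 72 y = 0.
This matches the Legendre equation (1 - x^2) y'' - 2x y' + n(n+1) y = 0 (note the -2x y' term) with n(n+1) = 72, so n = 8; the polynomial solution is P_8(x).
With y = sum_k a_k x^k, matching x^k gives (k+2)(k+1) a_{k+2} = [k(k+1) - n(n+1)] a_k = (k - 8)(k + 9) a_k. The right side vanishes at k = 8, so the series with the parity of 8 terminates at degree 8.
Standard normalization (P_n(1) = 1): leading coefficient (2n)!/(2^n (n!)^2) = 20922789888000/(256*1625702400) = 6435/128, so a_8 = 6435/128. Work downward with a_k = (k+1)(k+2) a_{k+2} / ((k - 8)(k + 9)):
  a_6 = (7)(8)(6435/128) / ((6 - 8)(6 + 9)) = (45045/16)/(-30) = -3003/32
  a_4 = (5)(6)(-3003/32) / ((4 - 8)(4 + 9)) = (-45045/16)/(-52) = 3465/64
  a_2 = (3)(4)(3465/64) / ((2 - 8)(2 + 9)) = (10395/16)/(-66) = -315/32
  a_0 = (1)(2)(-315/32) / ((0 - 8)(0 + 9)) = (-315/16)/(-72) = 35/128
Hence P_8(x) = 6435 x^8/128 - 3003 x^6/32 + 3465 x^4/64 - 315 x^2/32 + 35/128.

P_8(x); series = 6435 x^8/128 - 3003 x^6/32 + 3465 x^4/64 - 315 x^2/32 + 35/128


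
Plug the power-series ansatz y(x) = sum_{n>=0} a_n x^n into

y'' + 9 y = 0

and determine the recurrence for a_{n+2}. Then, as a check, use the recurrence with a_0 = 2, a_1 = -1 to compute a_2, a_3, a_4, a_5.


Substitute y = sum_n a_n x^n into y'' + (const) y = 0.
y''(x) = sum_{n>=0} (n+2)(n+1) a_{n+2} x^n.
The ODE becomes sum_n [(n+2)(n+1) a_{n+2} + 9 a_n] x^n = 0.
Setting each coefficient to zero gives the recurrence:
  (n+2)(n+1) a_{n+2} + 9 a_n = 0,
  a_{n+2} = -9 / ((n+1)(n+2)) a_n.

Check with a_0 = 2, a_1 = -1 (apply the recurrence for n = 0, 1, 2, 3): a_0 = 2, a_1 = -1, a_2 = -9, a_3 = 3/2, a_4 = 27/4, a_5 = -27/40.

a_{n+2} = -9/((n+1)(n+2)) * a_n; check: a_0 = 2, a_1 = -1, a_2 = -9, a_3 = 3/2, a_4 = 27/4, a_5 = -27/40


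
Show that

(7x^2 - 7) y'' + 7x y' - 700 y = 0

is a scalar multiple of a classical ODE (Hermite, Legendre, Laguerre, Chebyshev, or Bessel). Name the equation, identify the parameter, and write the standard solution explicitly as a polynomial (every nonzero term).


All three coefficients share the factor -7; dividing through by -7 gives  (1 - x^2) y'' - x y' + 100 y = 0.
This matches the Chebyshev equation (1 - x^2) y'' - x y' + n^2 y = 0 (note the -x y' term, not -2x y') with n^2 = 100, so n = 10; the polynomial solution is T_10(x).
With y = sum_k a_k x^k, matching x^k gives (k+2)(k+1) a_{k+2} = (k^2 - n^2) a_k = (k - 10)(k + 10) a_k. The right side vanishes at k = 10, so the series with the parity of 10 terminates at degree 10.
Standard normalization: leading coefficient of T_n is 2^(n-1), so a_10 = 2^9 = 512. Work downward with a_k = (k+1)(k+2) a_{k+2} / ((k - 10)(k + 10)):
  a_8 = (9)(10)(512) / ((8 - 10)(8 + 10)) = 46080/(-36) = -1280
  a_6 = (7)(8)(-1280) / ((6 - 10)(6 + 10)) = -71680/(-64) = 1120
  a_4 = (5)(6)(1120) / ((4 - 10)(4 + 10)) = 33600/(-84) = -400
  a_2 = (3)(4)(-400) / ((2 - 10)(2 + 10)) = -4800/(-96) = 50
  a_0 = (1)(2)(50) / ((0 - 10)(0 + 10)) = 100/(-100) = -1
Hence T_10(x) = 512 x^10 - 1280 x^8 + 1120 x^6 - 400 x^4 + 50 x^2 - 1.

T_10(x); series = 512 x^10 - 1280 x^8 + 1120 x^6 - 400 x^4 + 50 x^2 - 1


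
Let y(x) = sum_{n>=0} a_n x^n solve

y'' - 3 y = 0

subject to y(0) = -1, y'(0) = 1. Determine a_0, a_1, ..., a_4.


Ansatz: y(x) = sum_{n>=0} a_n x^n, so y'(x) = sum_{n>=1} n a_n x^(n-1) and y''(x) = sum_{n>=2} n(n-1) a_n x^(n-2).
Substitute into P(x) y'' + Q(x) y' + R(x) y = 0 with P(x) = 1, Q(x) = 0, R(x) = -3, and match powers of x.
Initial conditions: a_0 = -1, a_1 = 1.
Setting the coefficient of each power of x to zero and solving order by order (substituting the coefficients already found):
  x^0: 2 a_2 - 3 a_0 = 0  ->  2 a_2 = 3 a_0 = -3  ->  a_2 = -3/2
  x^1: 6 a_3 - 3 a_1 = 0  ->  6 a_3 = 3 a_1 = 3  ->  a_3 = 1/2
  x^2: 12 a_4 - 3 a_2 = 0  ->  12 a_4 = 3 a_2 = -9/2  ->  a_4 = -3/8
Truncated series: y(x) = -1 + x - (3/2) x^2 + (1/2) x^3 - (3/8) x^4 + O(x^5).

a_0 = -1; a_1 = 1; a_2 = -3/2; a_3 = 1/2; a_4 = -3/8


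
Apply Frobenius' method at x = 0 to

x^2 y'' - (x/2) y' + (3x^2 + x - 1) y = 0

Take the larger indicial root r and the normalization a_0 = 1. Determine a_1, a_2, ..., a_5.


Write in Frobenius form y'' + (p(x)/x) y' + (q(x)/x^2) y = 0:
  p(x) = -1/2,  q(x) = 3x^2 + x - 1.
Indicial equation: r(r-1) + (-1/2) r + (-1) = 0 -> roots r_1 = 2, r_2 = -1/2.
Take r = r_1 = 2. Let y(x) = x^r sum_{n>=0} a_n x^n with a_0 = 1.
Substitute y = x^r sum a_n x^n and match x^{r+n}. The recurrence is
  D(n) a_n + 1 a_{n-1} + 3 a_{n-2} = 0,  where D(n) = (r+n)(r+n-1) + (-1/2)(r+n) + (-1).
  a_n = [-1 a_{n-1} - 3 a_{n-2}] / D(n).
Since the indicial polynomial factors as (r - r_1)(r - r_2), D(n) = (r_1 + n - r_1)(r_1 + n - r_2) = n(n + 5/2).
Evaluating step by step (a_0 = 1):
  n = 1: D(1) = 1(1 + 5/2) = 7/2; numerator = -1(1) = -1; a_1 = (-1)/(7/2) = -2/7
  n = 2: D(2) = 2(2 + 5/2) = 9; numerator = -1(-2/7) - 3(1) = -19/7; a_2 = (-19/7)/(9) = -19/63
  n = 3: D(3) = 3(3 + 5/2) = 33/2; numerator = -1(-19/63) - 3(-2/7) = 73/63; a_3 = (73/63)/(33/2) = 146/2079
  n = 4: D(4) = 4(4 + 5/2) = 26; numerator = -1(146/2079) - 3(-19/63) = 1735/2079; a_4 = (1735/2079)/(26) = 1735/54054
  n = 5: D(5) = 5(5 + 5/2) = 75/2; numerator = -1(1735/54054) - 3(146/2079) = -1193/4914; a_5 = (-1193/4914)/(75/2) = -1193/184275

r = 2; a_0 = 1; a_1 = -2/7; a_2 = -19/63; a_3 = 146/2079; a_4 = 1735/54054; a_5 = -1193/184275


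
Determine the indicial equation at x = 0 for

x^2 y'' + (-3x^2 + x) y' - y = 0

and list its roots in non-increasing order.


Divide by x^2 to reach normal form y'' + P_1(x) y' + P_2(x) y = 0 with P_1(x) = -3 + 1/x and P_2(x) = -1/x^2.
x = 0 is a singular point because the y'-coefficient -3 + 1/x has a pole at x = 0 and the y-coefficient -1/x^2 has a pole at x = 0.
It is a regular singular point because x P_1(x) = p(x) = 1 - 3x and x^2 P_2(x) = q(x) = -1 are polynomials, hence analytic at x = 0.
p(0) = 1,  q(0) = -1.
Indicial equation: r(r-1) + p(0) r + q(0) = 0, i.e. r^2 + (p(0) - 1) r + q(0) = 0, i.e. r^2 - 1 = 0.
Discriminant: (0)^2 - 4(-1) = 4, so r = (0 ± 2)/2.
Solving: r_1 = 1, r_2 = -1.

indicial: r^2 - 1 = 0; roots r_1 = 1, r_2 = -1


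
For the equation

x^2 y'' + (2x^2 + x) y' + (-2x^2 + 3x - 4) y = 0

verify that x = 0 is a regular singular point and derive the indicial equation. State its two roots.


Divide by x^2 to reach normal form y'' + P_1(x) y' + P_2(x) y = 0 with P_1(x) = 2 + 1/x and P_2(x) = -2 + 3/x - 4/x^2.
x = 0 is a singular point because the y'-coefficient 2 + 1/x has a pole at x = 0 and the y-coefficient -2 + 3/x - 4/x^2 has a pole at x = 0.
It is a regular singular point because x P_1(x) = p(x) = 2x + 1 and x^2 P_2(x) = q(x) = -2x^2 + 3x - 4 are polynomials, hence analytic at x = 0.
p(0) = 1,  q(0) = -4.
Indicial equation: r(r-1) + p(0) r + q(0) = 0, i.e. r^2 + (p(0) - 1) r + q(0) = 0, i.e. r^2 - 4 = 0.
Discriminant: (0)^2 - 4(-4) = 16, so r = (0 ± 4)/2.
Solving: r_1 = 2, r_2 = -2.

indicial: r^2 - 4 = 0; roots r_1 = 2, r_2 = -2


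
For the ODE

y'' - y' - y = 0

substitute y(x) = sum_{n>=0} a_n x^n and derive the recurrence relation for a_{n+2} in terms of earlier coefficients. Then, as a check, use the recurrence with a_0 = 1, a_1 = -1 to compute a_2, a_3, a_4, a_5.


Substitute y = sum_n a_n x^n.
y''(x) has coefficient (n+2)(n+1) a_{n+2} at x^n;
-y'(x) has coefficient -(n+1) a_{n+1} at x^n;
-y(x) has coefficient -1 a_n at x^n.
Matching x^n: (n+2)(n+1) a_{n+2} - (n+1) a_{n+1} - 1 a_n = 0.
Thus a_{n+2} = [(n+1) a_{n+1} + 1 a_n] / ((n+1)(n+2)).

Check with a_0 = 1, a_1 = -1 (apply the recurrence for n = 0, 1, 2, 3): a_0 = 1, a_1 = -1, a_2 = 0, a_3 = -1/6, a_4 = -1/24, a_5 = -1/60.

a_(n+2) = [(n+1) a_(n+1) + 1 a_n] / ((n+1)(n+2)); check: a_0 = 1, a_1 = -1, a_2 = 0, a_3 = -1/6, a_4 = -1/24, a_5 = -1/60


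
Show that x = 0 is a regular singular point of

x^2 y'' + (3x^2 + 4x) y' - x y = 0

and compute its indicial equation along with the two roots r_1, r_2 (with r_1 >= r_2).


Divide by x^2 to reach normal form y'' + P_1(x) y' + P_2(x) y = 0 with P_1(x) = 3 + 4/x and P_2(x) = -1/x.
x = 0 is a singular point because the y'-coefficient 3 + 4/x has a pole at x = 0 and the y-coefficient -1/x has a pole at x = 0.
It is a regular singular point because x P_1(x) = p(x) = 3x + 4 and x^2 P_2(x) = q(x) = -x are polynomials, hence analytic at x = 0.
p(0) = 4,  q(0) = 0.
Indicial equation: r(r-1) + p(0) r + q(0) = 0, i.e. r^2 + (p(0) - 1) r + q(0) = 0, i.e. r^2 + 3 r = 0.
Discriminant: (3)^2 - 4(0) = 9, so r = (-3 ± 3)/2.
Solving: r_1 = 0, r_2 = -3.

indicial: r^2 + 3 r = 0; roots r_1 = 0, r_2 = -3


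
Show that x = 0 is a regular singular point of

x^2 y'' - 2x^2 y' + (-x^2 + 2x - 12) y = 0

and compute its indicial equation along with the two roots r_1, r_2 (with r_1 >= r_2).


Divide by x^2 to reach normal form y'' + P_1(x) y' + P_2(x) y = 0 with P_1(x) = -2 and P_2(x) = -1 + 2/x - 12/x^2.
x = 0 is a singular point because the y-coefficient -1 + 2/x - 12/x^2 has a pole at x = 0.
It is a regular singular point because x P_1(x) = p(x) = -2x and x^2 P_2(x) = q(x) = -x^2 + 2x - 12 are polynomials, hence analytic at x = 0.
p(0) = 0,  q(0) = -12.
Indicial equation: r(r-1) + p(0) r + q(0) = 0, i.e. r^2 + (p(0) - 1) r + q(0) = 0, i.e. r^2 - 1 r - 12 = 0.
Discriminant: (-1)^2 - 4(-12) = 49, so r = (1 ± 7)/2.
Solving: r_1 = 4, r_2 = -3.

indicial: r^2 - 1 r - 12 = 0; roots r_1 = 4, r_2 = -3


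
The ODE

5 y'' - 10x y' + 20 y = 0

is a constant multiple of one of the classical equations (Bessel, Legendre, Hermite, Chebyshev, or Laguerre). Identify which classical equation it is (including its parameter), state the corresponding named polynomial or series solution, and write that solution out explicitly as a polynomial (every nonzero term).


All three coefficients share the factor 5; dividing through by 5 gives  y'' - 2x y' + 4 y = 0.
This matches the Hermite equation y'' - 2x y' + 2n y = 0 with 2n = 4, so n = 2; the polynomial solution is H_2(x).
With y = sum_k a_k x^k, matching x^k gives (k+2)(k+1) a_{k+2} = 2(k - n) a_k = 2(k - 2) a_k. The right side vanishes at k = 2, so the series with the parity of 2 terminates at degree 2.
Standard normalization: leading coefficient of H_n is 2^n, so a_2 = 2^2 = 4. Work downward with a_k = (k+1)(k+2) a_{k+2} / (2(k - n)):
  a_0 = (1)(2)(4) / (2(0 - 2)) = 8/(-4) = -2
Hence H_2(x) = 4 x^2 - 2.

H_2(x); series = 4 x^2 - 2


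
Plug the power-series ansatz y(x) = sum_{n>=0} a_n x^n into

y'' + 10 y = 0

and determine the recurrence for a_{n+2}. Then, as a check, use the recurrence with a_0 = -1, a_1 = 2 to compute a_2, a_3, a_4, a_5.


Substitute y = sum_n a_n x^n into y'' + (const) y = 0.
y''(x) = sum_{n>=0} (n+2)(n+1) a_{n+2} x^n.
The ODE becomes sum_n [(n+2)(n+1) a_{n+2} + 10 a_n] x^n = 0.
Setting each coefficient to zero gives the recurrence:
  (n+2)(n+1) a_{n+2} + 10 a_n = 0,
  a_{n+2} = -10 / ((n+1)(n+2)) a_n.

Check with a_0 = -1, a_1 = 2 (apply the recurrence for n = 0, 1, 2, 3): a_0 = -1, a_1 = 2, a_2 = 5, a_3 = -10/3, a_4 = -25/6, a_5 = 5/3.

a_{n+2} = -10/((n+1)(n+2)) * a_n; check: a_0 = -1, a_1 = 2, a_2 = 5, a_3 = -10/3, a_4 = -25/6, a_5 = 5/3


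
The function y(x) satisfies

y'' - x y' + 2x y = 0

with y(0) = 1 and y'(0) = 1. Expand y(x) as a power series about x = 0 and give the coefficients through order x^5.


Ansatz: y(x) = sum_{n>=0} a_n x^n, so y'(x) = sum_{n>=1} n a_n x^(n-1) and y''(x) = sum_{n>=2} n(n-1) a_n x^(n-2).
Substitute into P(x) y'' + Q(x) y' + R(x) y = 0 with P(x) = 1, Q(x) = -x, R(x) = 2x, and match powers of x.
Initial conditions: a_0 = 1, a_1 = 1.
Setting the coefficient of each power of x to zero and solving order by order (substituting the coefficients already found):
  x^0: 2 a_2 = 0  ->  a_2 = 0
  x^1: 6 a_3 - a_1 + 2 a_0 = 0  ->  6 a_3 = a_1 - 2 a_0 = -1  ->  a_3 = -1/6
  x^2: 12 a_4 - 2 a_2 + 2 a_1 = 0  ->  12 a_4 = 2 a_2 - 2 a_1 = -2  ->  a_4 = -1/6
  x^3: 20 a_5 - 3 a_3 + 2 a_2 = 0  ->  20 a_5 = 3 a_3 - 2 a_2 = -1/2  ->  a_5 = -1/40
Truncated series: y(x) = 1 + x - (1/6) x^3 - (1/6) x^4 - (1/40) x^5 + O(x^6).

a_0 = 1; a_1 = 1; a_2 = 0; a_3 = -1/6; a_4 = -1/6; a_5 = -1/40


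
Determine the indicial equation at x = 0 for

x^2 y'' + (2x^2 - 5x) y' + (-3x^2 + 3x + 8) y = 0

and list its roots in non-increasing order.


Divide by x^2 to reach normal form y'' + P_1(x) y' + P_2(x) y = 0 with P_1(x) = 2 - 5/x and P_2(x) = -3 + 3/x + 8/x^2.
x = 0 is a singular point because the y'-coefficient 2 - 5/x has a pole at x = 0 and the y-coefficient -3 + 3/x + 8/x^2 has a pole at x = 0.
It is a regular singular point because x P_1(x) = p(x) = 2x - 5 and x^2 P_2(x) = q(x) = -3x^2 + 3x + 8 are polynomials, hence analytic at x = 0.
p(0) = -5,  q(0) = 8.
Indicial equation: r(r-1) + p(0) r + q(0) = 0, i.e. r^2 + (p(0) - 1) r + q(0) = 0, i.e. r^2 - 6 r + 8 = 0.
Discriminant: (-6)^2 - 4(8) = 4, so r = (6 ± 2)/2.
Solving: r_1 = 4, r_2 = 2.

indicial: r^2 - 6 r + 8 = 0; roots r_1 = 4, r_2 = 2


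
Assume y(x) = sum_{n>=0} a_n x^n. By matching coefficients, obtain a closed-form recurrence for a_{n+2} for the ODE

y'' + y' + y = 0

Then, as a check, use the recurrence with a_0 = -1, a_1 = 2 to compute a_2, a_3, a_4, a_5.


Substitute y = sum_n a_n x^n.
y''(x) has coefficient (n+2)(n+1) a_{n+2} at x^n;
y'(x) has coefficient (n+1) a_{n+1} at x^n;
y(x) has coefficient 1 a_n at x^n.
Matching x^n: (n+2)(n+1) a_{n+2} + (n+1) a_{n+1} + 1 a_n = 0.
Thus a_{n+2} = [-(n+1) a_{n+1} - 1 a_n] / ((n+1)(n+2)).

Check with a_0 = -1, a_1 = 2 (apply the recurrence for n = 0, 1, 2, 3): a_0 = -1, a_1 = 2, a_2 = -1/2, a_3 = -1/6, a_4 = 1/12, a_5 = -1/120.

a_(n+2) = [-(n+1) a_(n+1) - 1 a_n] / ((n+1)(n+2)); check: a_0 = -1, a_1 = 2, a_2 = -1/2, a_3 = -1/6, a_4 = 1/12, a_5 = -1/120


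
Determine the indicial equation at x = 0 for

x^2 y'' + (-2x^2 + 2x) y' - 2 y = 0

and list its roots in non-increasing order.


Divide by x^2 to reach normal form y'' + P_1(x) y' + P_2(x) y = 0 with P_1(x) = -2 + 2/x and P_2(x) = -2/x^2.
x = 0 is a singular point because the y'-coefficient -2 + 2/x has a pole at x = 0 and the y-coefficient -2/x^2 has a pole at x = 0.
It is a regular singular point because x P_1(x) = p(x) = 2 - 2x and x^2 P_2(x) = q(x) = -2 are polynomials, hence analytic at x = 0.
p(0) = 2,  q(0) = -2.
Indicial equation: r(r-1) + p(0) r + q(0) = 0, i.e. r^2 + (p(0) - 1) r + q(0) = 0, i.e. r^2 + 1 r - 2 = 0.
Discriminant: (1)^2 - 4(-2) = 9, so r = (-1 ± 3)/2.
Solving: r_1 = 1, r_2 = -2.

indicial: r^2 + 1 r - 2 = 0; roots r_1 = 1, r_2 = -2


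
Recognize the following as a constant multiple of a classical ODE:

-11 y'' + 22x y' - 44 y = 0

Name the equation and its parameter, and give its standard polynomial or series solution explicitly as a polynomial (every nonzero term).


All three coefficients share the factor -11; dividing through by -11 gives  y'' - 2x y' + 4 y = 0.
This matches the Hermite equation y'' - 2x y' + 2n y = 0 with 2n = 4, so n = 2; the polynomial solution is H_2(x).
With y = sum_k a_k x^k, matching x^k gives (k+2)(k+1) a_{k+2} = 2(k - n) a_k = 2(k - 2) a_k. The right side vanishes at k = 2, so the series with the parity of 2 terminates at degree 2.
Standard normalization: leading coefficient of H_n is 2^n, so a_2 = 2^2 = 4. Work downward with a_k = (k+1)(k+2) a_{k+2} / (2(k - n)):
  a_0 = (1)(2)(4) / (2(0 - 2)) = 8/(-4) = -2
Hence H_2(x) = 4 x^2 - 2.

H_2(x); series = 4 x^2 - 2


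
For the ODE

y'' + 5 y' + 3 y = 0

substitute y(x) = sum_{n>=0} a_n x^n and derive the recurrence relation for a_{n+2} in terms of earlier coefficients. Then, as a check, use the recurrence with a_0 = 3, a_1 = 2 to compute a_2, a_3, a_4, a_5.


Substitute y = sum_n a_n x^n.
y''(x) has coefficient (n+2)(n+1) a_{n+2} at x^n;
5 y'(x) has coefficient 5 (n+1) a_{n+1} at x^n;
3 y(x) has coefficient 3 a_n at x^n.
Matching x^n: (n+2)(n+1) a_{n+2} + 5 (n+1) a_{n+1} + 3 a_n = 0.
Thus a_{n+2} = [-5 (n+1) a_{n+1} - 3 a_n] / ((n+1)(n+2)).

Check with a_0 = 3, a_1 = 2 (apply the recurrence for n = 0, 1, 2, 3): a_0 = 3, a_1 = 2, a_2 = -19/2, a_3 = 89/6, a_4 = -97/6, a_5 = 1673/120.

a_(n+2) = [-5 (n+1) a_(n+1) - 3 a_n] / ((n+1)(n+2)); check: a_0 = 3, a_1 = 2, a_2 = -19/2, a_3 = 89/6, a_4 = -97/6, a_5 = 1673/120


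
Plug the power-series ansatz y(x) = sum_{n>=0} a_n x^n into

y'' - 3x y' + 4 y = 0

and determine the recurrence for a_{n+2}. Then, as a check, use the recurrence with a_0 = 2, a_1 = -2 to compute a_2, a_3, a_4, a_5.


Substitute y = sum_n a_n x^n.
y''(x) has coefficient (n+2)(n+1) a_{n+2} at x^n;
-3 x y'(x) has coefficient -3 n a_n at x^n (shift);
4 y(x) has coefficient 4 a_n at x^n.
Matching x^n: (n+2)(n+1) a_{n+2} + (-3n + 4) a_n = 0.
Thus a_{n+2} = (3n - 4) / ((n+1)(n+2)) * a_n.

Check with a_0 = 2, a_1 = -2 (apply the recurrence for n = 0, 1, 2, 3): a_0 = 2, a_1 = -2, a_2 = -4, a_3 = 1/3, a_4 = -2/3, a_5 = 1/12.

a_(n+2) = (3n - 4) / ((n+1)(n+2)) * a_n; check: a_0 = 2, a_1 = -2, a_2 = -4, a_3 = 1/3, a_4 = -2/3, a_5 = 1/12


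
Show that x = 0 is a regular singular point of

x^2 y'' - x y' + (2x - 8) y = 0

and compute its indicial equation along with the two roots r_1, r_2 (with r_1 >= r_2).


Divide by x^2 to reach normal form y'' + P_1(x) y' + P_2(x) y = 0 with P_1(x) = -1/x and P_2(x) = 2/x - 8/x^2.
x = 0 is a singular point because the y'-coefficient -1/x has a pole at x = 0 and the y-coefficient 2/x - 8/x^2 has a pole at x = 0.
It is a regular singular point because x P_1(x) = p(x) = -1 and x^2 P_2(x) = q(x) = 2x - 8 are polynomials, hence analytic at x = 0.
p(0) = -1,  q(0) = -8.
Indicial equation: r(r-1) + p(0) r + q(0) = 0, i.e. r^2 + (p(0) - 1) r + q(0) = 0, i.e. r^2 - 2 r - 8 = 0.
Discriminant: (-2)^2 - 4(-8) = 36, so r = (2 ± 6)/2.
Solving: r_1 = 4, r_2 = -2.

indicial: r^2 - 2 r - 8 = 0; roots r_1 = 4, r_2 = -2


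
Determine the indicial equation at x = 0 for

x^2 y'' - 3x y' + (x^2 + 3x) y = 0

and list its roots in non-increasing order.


Divide by x^2 to reach normal form y'' + P_1(x) y' + P_2(x) y = 0 with P_1(x) = -3/x and P_2(x) = 1 + 3/x.
x = 0 is a singular point because the y'-coefficient -3/x has a pole at x = 0 and the y-coefficient 1 + 3/x has a pole at x = 0.
It is a regular singular point because x P_1(x) = p(x) = -3 and x^2 P_2(x) = q(x) = x^2 + 3x are polynomials, hence analytic at x = 0.
p(0) = -3,  q(0) = 0.
Indicial equation: r(r-1) + p(0) r + q(0) = 0, i.e. r^2 + (p(0) - 1) r + q(0) = 0, i.e. r^2 - 4 r = 0.
Discriminant: (-4)^2 - 4(0) = 16, so r = (4 ± 4)/2.
Solving: r_1 = 4, r_2 = 0.

indicial: r^2 - 4 r = 0; roots r_1 = 4, r_2 = 0


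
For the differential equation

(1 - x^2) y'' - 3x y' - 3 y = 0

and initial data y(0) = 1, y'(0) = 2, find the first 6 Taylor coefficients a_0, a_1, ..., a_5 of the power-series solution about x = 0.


Ansatz: y(x) = sum_{n>=0} a_n x^n, so y'(x) = sum_{n>=1} n a_n x^(n-1) and y''(x) = sum_{n>=2} n(n-1) a_n x^(n-2).
Substitute into P(x) y'' + Q(x) y' + R(x) y = 0 with P(x) = 1 - x^2, Q(x) = -3x, R(x) = -3, and match powers of x.
Initial conditions: a_0 = 1, a_1 = 2.
Setting the coefficient of each power of x to zero and solving order by order (substituting the coefficients already found):
  x^0: 2 a_2 - 3 a_0 = 0  ->  2 a_2 = 3 a_0 = 3  ->  a_2 = 3/2
  x^1: 6 a_3 - 6 a_1 = 0  ->  6 a_3 = 6 a_1 = 12  ->  a_3 = 2
  x^2: 12 a_4 - 11 a_2 = 0  ->  12 a_4 = 11 a_2 = 33/2  ->  a_4 = 11/8
  x^3: 20 a_5 - 18 a_3 = 0  ->  20 a_5 = 18 a_3 = 36  ->  a_5 = 9/5
Truncated series: y(x) = 1 + 2 x + (3/2) x^2 + 2 x^3 + (11/8) x^4 + (9/5) x^5 + O(x^6).

a_0 = 1; a_1 = 2; a_2 = 3/2; a_3 = 2; a_4 = 11/8; a_5 = 9/5


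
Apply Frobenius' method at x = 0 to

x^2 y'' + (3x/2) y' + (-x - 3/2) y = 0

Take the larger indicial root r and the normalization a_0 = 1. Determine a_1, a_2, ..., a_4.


Write in Frobenius form y'' + (p(x)/x) y' + (q(x)/x^2) y = 0:
  p(x) = 3/2,  q(x) = -x - 3/2.
Indicial equation: r(r-1) + (3/2) r + (-3/2) = 0 -> roots r_1 = 1, r_2 = -3/2.
Take r = r_1 = 1. Let y(x) = x^r sum_{n>=0} a_n x^n with a_0 = 1.
Substitute y = x^r sum a_n x^n and match x^{r+n}. The recurrence is
  D(n) a_n - 1 a_{n-1} = 0,  where D(n) = (r+n)(r+n-1) + (3/2)(r+n) + (-3/2).
  a_n = 1 / D(n) * a_{n-1}.
Since the indicial polynomial factors as (r - r_1)(r - r_2), D(n) = (r_1 + n - r_1)(r_1 + n - r_2) = n(n + 5/2).
Evaluating step by step (a_0 = 1):
  n = 1: D(1) = 1(1 + 5/2) = 7/2; numerator = 1(1) = 1; a_1 = (1)/(7/2) = 2/7
  n = 2: D(2) = 2(2 + 5/2) = 9; numerator = 1(2/7) = 2/7; a_2 = (2/7)/(9) = 2/63
  n = 3: D(3) = 3(3 + 5/2) = 33/2; numerator = 1(2/63) = 2/63; a_3 = (2/63)/(33/2) = 4/2079
  n = 4: D(4) = 4(4 + 5/2) = 26; numerator = 1(4/2079) = 4/2079; a_4 = (4/2079)/(26) = 2/27027

r = 1; a_0 = 1; a_1 = 2/7; a_2 = 2/63; a_3 = 4/2079; a_4 = 2/27027


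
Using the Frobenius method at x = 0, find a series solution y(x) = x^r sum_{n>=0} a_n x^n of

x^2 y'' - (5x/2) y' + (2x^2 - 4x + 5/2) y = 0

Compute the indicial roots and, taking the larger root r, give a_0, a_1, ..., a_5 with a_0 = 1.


Write in Frobenius form y'' + (p(x)/x) y' + (q(x)/x^2) y = 0:
  p(x) = -5/2,  q(x) = 2x^2 - 4x + 5/2.
Indicial equation: r(r-1) + (-5/2) r + (5/2) = 0 -> roots r_1 = 5/2, r_2 = 1.
Take r = r_1 = 5/2. Let y(x) = x^r sum_{n>=0} a_n x^n with a_0 = 1.
Substitute y = x^r sum a_n x^n and match x^{r+n}. The recurrence is
  D(n) a_n - 4 a_{n-1} + 2 a_{n-2} = 0,  where D(n) = (r+n)(r+n-1) + (-5/2)(r+n) + (5/2).
  a_n = [4 a_{n-1} - 2 a_{n-2}] / D(n).
Since the indicial polynomial factors as (r - r_1)(r - r_2), D(n) = (r_1 + n - r_1)(r_1 + n - r_2) = n(n + 3/2).
Evaluating step by step (a_0 = 1):
  n = 1: D(1) = 1(1 + 3/2) = 5/2; numerator = 4(1) = 4; a_1 = (4)/(5/2) = 8/5
  n = 2: D(2) = 2(2 + 3/2) = 7; numerator = 4(8/5) - 2(1) = 22/5; a_2 = (22/5)/(7) = 22/35
  n = 3: D(3) = 3(3 + 3/2) = 27/2; numerator = 4(22/35) - 2(8/5) = -24/35; a_3 = (-24/35)/(27/2) = -16/315
  n = 4: D(4) = 4(4 + 3/2) = 22; numerator = 4(-16/315) - 2(22/35) = -92/63; a_4 = (-92/63)/(22) = -46/693
  n = 5: D(5) = 5(5 + 3/2) = 65/2; numerator = 4(-46/693) - 2(-16/315) = -568/3465; a_5 = (-568/3465)/(65/2) = -1136/225225

r = 5/2; a_0 = 1; a_1 = 8/5; a_2 = 22/35; a_3 = -16/315; a_4 = -46/693; a_5 = -1136/225225


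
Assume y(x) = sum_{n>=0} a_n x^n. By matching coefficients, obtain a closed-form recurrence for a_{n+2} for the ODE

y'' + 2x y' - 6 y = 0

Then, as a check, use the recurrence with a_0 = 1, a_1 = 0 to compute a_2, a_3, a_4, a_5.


Substitute y = sum_n a_n x^n.
y''(x) has coefficient (n+2)(n+1) a_{n+2} at x^n;
2 x y'(x) has coefficient 2 n a_n at x^n (shift);
-6 y(x) has coefficient -6 a_n at x^n.
Matching x^n: (n+2)(n+1) a_{n+2} + (2n - 6) a_n = 0.
Thus a_{n+2} = (-2n + 6) / ((n+1)(n+2)) * a_n.

Check with a_0 = 1, a_1 = 0 (apply the recurrence for n = 0, 1, 2, 3): a_0 = 1, a_1 = 0, a_2 = 3, a_3 = 0, a_4 = 1/2, a_5 = 0.

a_(n+2) = (-2n + 6) / ((n+1)(n+2)) * a_n; check: a_0 = 1, a_1 = 0, a_2 = 3, a_3 = 0, a_4 = 1/2, a_5 = 0
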